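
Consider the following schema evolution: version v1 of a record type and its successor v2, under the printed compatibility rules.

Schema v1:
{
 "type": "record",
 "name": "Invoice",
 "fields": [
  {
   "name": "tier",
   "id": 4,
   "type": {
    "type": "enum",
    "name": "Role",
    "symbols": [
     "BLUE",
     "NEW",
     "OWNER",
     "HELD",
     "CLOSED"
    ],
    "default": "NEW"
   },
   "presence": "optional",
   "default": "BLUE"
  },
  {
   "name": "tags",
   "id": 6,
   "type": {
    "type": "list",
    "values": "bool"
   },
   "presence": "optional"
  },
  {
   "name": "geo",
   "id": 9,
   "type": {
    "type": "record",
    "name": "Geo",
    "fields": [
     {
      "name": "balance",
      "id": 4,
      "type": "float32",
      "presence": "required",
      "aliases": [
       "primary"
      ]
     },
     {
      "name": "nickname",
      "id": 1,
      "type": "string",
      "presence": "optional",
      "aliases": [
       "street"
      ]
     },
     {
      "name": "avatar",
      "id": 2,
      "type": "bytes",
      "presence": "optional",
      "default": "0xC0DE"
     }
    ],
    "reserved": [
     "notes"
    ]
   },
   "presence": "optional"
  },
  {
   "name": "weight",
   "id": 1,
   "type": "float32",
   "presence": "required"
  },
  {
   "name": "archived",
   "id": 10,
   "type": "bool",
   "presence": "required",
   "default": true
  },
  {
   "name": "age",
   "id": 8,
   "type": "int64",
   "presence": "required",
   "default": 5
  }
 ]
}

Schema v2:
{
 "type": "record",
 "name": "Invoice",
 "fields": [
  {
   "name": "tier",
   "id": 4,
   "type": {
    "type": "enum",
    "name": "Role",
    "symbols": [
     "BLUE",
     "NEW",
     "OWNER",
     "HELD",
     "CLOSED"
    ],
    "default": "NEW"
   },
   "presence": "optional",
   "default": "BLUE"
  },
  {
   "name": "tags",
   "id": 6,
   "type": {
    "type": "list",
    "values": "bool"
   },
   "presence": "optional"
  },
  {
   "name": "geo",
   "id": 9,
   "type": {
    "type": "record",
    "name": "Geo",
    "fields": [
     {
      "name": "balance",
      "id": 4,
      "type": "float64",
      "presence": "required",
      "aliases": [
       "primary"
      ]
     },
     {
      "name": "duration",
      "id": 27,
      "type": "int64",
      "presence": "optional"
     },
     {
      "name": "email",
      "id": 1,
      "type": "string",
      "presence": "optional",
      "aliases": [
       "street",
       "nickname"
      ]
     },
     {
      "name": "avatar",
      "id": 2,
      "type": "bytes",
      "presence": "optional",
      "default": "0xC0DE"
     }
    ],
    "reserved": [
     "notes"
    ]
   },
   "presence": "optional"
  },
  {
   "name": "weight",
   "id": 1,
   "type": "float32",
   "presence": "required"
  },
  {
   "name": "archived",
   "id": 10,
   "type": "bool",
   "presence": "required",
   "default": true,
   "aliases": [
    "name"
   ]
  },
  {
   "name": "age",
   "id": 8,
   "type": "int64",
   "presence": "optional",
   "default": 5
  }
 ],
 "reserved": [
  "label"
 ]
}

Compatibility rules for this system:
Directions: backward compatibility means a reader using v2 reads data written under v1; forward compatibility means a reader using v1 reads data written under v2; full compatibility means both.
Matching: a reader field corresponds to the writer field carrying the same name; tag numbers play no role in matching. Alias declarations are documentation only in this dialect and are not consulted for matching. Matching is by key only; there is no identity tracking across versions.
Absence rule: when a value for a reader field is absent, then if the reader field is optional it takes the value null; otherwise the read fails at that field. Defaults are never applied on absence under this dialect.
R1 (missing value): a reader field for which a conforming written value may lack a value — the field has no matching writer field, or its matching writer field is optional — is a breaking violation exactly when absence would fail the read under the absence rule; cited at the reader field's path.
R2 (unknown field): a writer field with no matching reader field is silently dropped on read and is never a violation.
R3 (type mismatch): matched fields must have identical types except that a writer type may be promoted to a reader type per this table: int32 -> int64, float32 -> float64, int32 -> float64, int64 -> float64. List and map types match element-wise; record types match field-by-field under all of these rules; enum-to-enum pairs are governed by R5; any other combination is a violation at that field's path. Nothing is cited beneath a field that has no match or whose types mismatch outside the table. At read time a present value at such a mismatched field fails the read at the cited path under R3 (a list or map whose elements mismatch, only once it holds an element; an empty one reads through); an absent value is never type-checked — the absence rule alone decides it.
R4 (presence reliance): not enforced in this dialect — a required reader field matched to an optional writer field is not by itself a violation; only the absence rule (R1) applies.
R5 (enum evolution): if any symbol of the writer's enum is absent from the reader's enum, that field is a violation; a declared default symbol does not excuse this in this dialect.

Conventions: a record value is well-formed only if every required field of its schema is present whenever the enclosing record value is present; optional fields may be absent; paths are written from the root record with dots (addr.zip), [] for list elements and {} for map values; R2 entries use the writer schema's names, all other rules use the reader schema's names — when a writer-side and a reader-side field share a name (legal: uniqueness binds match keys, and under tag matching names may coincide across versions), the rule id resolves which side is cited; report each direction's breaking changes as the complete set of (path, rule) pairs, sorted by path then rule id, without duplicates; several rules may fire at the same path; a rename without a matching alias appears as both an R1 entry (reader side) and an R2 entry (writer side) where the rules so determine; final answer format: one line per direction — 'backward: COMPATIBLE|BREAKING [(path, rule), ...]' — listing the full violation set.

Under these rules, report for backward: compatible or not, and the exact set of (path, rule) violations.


arrows below run writer -> reader for Invoice
backward for Invoice (reader v2, writer v1):
  Role -> Role, writer optional: tier aligns to tier
  list<bool> -> list<bool>, writer optional: tags aligns to tags
  Geo -> Geo, writer optional: geo aligns to geo
  float32 -> float32, writer required: weight aligns to weight
  bool -> bool, writer required: archived aligns to archived
  int64 -> int64, writer required: age aligns to age
  float32 -> float64, writer required: geo.balance aligns to geo.balance
  geo.duration: no writer match
  geo.email: no writer match
  bytes -> bytes, writer optional: geo.avatar aligns to geo.avatar
  writer field geo.nickname has no reader counterpart
  => no violations; backward on Invoice: COMPATIBLE
diffs on Invoice not affecting the asked answer:
  field balance in record Geo: type float32 changed to float64 -> fires only in the forward direction of Invoice, which is not asked here
  field age in record Invoice: required changed to optional -> fires only in the forward direction of Invoice, which is not asked here
  added field duration to record Geo: optional int64, tag 27 (in v2 it sits immediately before email) -> fires no rule on Invoice, leaving the asked answer as it is
  renamed field nickname to email in record Geo (alias nickname declared on the renamed field) -> fires no rule on Invoice, leaving the asked answer as it is

backward: COMPATIBLE []


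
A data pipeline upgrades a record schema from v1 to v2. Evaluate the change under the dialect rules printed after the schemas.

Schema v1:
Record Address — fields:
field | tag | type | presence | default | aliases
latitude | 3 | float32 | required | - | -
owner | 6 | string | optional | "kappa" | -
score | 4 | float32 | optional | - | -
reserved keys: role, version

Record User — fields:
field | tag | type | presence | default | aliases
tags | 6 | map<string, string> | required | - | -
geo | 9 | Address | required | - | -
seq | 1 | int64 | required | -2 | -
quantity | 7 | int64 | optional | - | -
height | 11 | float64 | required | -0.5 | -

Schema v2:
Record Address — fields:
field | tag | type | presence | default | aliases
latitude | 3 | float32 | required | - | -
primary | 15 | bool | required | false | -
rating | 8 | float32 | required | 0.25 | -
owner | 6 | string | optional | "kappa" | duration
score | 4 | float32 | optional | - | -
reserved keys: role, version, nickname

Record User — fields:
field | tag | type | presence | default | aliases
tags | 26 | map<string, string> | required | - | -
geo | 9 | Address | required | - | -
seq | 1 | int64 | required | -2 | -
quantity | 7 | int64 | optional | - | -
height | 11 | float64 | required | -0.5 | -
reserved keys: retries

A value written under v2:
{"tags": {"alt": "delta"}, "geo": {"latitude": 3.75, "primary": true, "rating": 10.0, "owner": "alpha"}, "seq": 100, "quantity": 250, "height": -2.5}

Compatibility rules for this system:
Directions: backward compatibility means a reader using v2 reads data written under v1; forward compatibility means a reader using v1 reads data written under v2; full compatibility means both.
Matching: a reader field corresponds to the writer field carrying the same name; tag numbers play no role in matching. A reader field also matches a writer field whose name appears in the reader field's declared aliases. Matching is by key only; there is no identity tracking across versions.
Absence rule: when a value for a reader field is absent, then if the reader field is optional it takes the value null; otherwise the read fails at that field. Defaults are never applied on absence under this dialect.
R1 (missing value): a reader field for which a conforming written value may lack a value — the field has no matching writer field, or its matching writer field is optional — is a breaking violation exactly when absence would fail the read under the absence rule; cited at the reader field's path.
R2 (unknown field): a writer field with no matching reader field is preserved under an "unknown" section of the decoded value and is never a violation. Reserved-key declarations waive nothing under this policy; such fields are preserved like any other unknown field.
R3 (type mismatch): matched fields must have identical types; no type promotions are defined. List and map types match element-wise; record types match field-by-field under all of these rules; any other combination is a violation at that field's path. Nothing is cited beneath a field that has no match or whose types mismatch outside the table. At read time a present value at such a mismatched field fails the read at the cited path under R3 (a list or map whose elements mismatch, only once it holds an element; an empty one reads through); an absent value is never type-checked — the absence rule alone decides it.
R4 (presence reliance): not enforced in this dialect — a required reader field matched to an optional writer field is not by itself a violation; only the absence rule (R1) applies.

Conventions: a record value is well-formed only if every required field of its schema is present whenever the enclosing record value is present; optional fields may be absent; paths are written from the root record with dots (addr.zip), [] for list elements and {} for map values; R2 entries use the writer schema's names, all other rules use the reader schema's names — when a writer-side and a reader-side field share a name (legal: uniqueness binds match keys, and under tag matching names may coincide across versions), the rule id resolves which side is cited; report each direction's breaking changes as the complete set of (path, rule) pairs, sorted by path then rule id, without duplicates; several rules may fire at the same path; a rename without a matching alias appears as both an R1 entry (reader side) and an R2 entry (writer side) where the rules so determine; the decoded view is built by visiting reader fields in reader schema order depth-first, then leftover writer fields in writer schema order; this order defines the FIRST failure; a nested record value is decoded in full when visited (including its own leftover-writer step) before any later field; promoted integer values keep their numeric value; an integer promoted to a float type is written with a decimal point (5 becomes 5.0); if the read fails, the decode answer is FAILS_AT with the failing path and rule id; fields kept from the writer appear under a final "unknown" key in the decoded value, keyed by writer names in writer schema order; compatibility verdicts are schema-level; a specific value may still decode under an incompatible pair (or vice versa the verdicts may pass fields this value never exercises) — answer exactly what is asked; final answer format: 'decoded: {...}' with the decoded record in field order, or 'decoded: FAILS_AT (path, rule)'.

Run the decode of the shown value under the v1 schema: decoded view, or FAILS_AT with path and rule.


each type pair in User: writer, then reader
decode (reader v1):
  tags := {"alt": "delta"}
  geo.latitude := 3.75
  geo.owner := "alpha"
  geo.score := null (absent, optional -> null)
  writer geo.primary: kept under "unknown"
  writer geo.rating: kept under "unknown"
  seq := 100
  quantity := 250
  height := -2.5
  => decoded: {"tags": {"alt": "delta"}, "geo": {"latitude": 3.75, "owner": "alpha", "score": null, "unknown": {"primary": true, "rating": 10.0}}, "seq": 100, "quantity": 250, "height": -2.5}
ruling out the remaining User differences:
  field tags in record User: tag 6 changed to 26 -> triggers nothing under the printed rules; the User answer is the same either way

decoded: {"tags": {"alt": "delta"}, "geo": {"latitude": 3.75, "owner": "alpha", "score": null, "unknown": {"primary": true, "rating": 10.0}}, "seq": 100, "quantity": 250, "height": -2.5}


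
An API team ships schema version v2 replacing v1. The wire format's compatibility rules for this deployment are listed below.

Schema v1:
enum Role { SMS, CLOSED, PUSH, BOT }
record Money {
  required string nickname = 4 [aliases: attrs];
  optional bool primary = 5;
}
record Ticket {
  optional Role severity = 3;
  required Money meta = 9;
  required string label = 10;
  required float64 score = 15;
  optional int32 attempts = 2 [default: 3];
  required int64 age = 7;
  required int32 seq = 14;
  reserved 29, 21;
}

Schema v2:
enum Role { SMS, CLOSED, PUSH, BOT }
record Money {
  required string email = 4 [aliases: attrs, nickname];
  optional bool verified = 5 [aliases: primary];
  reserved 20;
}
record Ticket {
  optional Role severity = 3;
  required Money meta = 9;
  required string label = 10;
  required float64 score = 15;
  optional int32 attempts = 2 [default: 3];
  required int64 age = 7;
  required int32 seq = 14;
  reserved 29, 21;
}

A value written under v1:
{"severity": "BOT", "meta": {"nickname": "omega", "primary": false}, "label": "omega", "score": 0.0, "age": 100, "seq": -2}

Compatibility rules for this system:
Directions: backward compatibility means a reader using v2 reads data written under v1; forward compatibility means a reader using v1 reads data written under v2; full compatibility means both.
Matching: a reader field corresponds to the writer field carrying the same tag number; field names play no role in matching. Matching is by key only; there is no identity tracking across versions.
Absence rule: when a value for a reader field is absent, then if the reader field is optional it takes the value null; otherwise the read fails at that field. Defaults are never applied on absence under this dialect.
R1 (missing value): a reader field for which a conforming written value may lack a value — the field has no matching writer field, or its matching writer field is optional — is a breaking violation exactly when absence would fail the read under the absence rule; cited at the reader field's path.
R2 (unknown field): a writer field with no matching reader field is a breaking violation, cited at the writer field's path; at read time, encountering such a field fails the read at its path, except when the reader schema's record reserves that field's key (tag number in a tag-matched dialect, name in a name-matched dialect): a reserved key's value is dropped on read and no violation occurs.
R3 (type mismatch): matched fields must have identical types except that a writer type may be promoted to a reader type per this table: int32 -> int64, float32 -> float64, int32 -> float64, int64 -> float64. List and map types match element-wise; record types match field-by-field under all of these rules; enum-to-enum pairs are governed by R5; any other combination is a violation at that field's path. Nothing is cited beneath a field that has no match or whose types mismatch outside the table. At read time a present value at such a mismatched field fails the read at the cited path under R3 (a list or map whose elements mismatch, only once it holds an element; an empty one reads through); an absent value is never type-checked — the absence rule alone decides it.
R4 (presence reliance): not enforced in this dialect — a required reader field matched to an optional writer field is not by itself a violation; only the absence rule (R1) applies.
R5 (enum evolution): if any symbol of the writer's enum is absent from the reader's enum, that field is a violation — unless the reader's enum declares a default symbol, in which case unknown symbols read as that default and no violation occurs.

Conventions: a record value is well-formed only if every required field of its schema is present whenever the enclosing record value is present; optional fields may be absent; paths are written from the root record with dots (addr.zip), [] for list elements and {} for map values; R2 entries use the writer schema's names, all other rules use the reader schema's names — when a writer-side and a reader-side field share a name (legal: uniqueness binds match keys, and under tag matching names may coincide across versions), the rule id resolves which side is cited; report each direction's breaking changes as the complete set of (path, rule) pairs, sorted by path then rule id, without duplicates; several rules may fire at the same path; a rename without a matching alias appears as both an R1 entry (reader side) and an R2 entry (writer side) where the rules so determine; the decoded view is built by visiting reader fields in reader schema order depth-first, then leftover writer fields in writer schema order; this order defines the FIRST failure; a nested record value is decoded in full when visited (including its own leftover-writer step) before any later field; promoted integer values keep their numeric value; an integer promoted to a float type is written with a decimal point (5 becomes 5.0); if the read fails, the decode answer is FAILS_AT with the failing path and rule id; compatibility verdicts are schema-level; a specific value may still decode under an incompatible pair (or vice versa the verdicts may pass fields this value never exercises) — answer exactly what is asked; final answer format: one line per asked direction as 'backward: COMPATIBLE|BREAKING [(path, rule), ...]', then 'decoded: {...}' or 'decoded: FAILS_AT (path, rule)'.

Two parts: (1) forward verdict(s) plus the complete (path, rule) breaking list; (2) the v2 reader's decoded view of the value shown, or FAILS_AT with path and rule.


each type pair in Ticket: writer, then reader
forward for Ticket (reader v1, writer v2):
  writer optional, Role -> Role: reader severity maps from writer severity
  writer required, Money -> Money: reader meta maps from writer meta
  writer required, string -> string: reader label maps from writer label
  writer required, float64 -> float64: reader score maps from writer score
  writer optional, int32 -> int32: reader attempts maps from writer attempts
  writer required, int64 -> int64: reader age maps from writer age
  writer required, int32 -> int32: reader seq maps from writer seq
  writer required, string -> string: reader meta.nickname maps from writer meta.email
  writer optional, bool -> bool: reader meta.primary maps from writer meta.verified
  => forward verdict for Ticket: COMPATIBLE, no violations
decode (reader v2):
  severity := "BOT"
  meta.email := "omega" (from writer nickname)
  meta.verified := false (from writer primary)
  label := "omega"
  score := 0.0
  attempts := null (not supplied -> null)
  age := 100
  seq := -2
  => decoded: {"severity": "BOT", "meta": {"email": "omega", "verified": false}, "label": "omega", "score": 0.0, "attempts": null, "age": 100, "seq": -2}

forward: COMPATIBLE []; decoded: {"severity": "BOT", "meta": {"email": "omega", "verified": false}, "label": "omega", "score": 0.0, "attempts": null, "age": 100, "seq": -2}


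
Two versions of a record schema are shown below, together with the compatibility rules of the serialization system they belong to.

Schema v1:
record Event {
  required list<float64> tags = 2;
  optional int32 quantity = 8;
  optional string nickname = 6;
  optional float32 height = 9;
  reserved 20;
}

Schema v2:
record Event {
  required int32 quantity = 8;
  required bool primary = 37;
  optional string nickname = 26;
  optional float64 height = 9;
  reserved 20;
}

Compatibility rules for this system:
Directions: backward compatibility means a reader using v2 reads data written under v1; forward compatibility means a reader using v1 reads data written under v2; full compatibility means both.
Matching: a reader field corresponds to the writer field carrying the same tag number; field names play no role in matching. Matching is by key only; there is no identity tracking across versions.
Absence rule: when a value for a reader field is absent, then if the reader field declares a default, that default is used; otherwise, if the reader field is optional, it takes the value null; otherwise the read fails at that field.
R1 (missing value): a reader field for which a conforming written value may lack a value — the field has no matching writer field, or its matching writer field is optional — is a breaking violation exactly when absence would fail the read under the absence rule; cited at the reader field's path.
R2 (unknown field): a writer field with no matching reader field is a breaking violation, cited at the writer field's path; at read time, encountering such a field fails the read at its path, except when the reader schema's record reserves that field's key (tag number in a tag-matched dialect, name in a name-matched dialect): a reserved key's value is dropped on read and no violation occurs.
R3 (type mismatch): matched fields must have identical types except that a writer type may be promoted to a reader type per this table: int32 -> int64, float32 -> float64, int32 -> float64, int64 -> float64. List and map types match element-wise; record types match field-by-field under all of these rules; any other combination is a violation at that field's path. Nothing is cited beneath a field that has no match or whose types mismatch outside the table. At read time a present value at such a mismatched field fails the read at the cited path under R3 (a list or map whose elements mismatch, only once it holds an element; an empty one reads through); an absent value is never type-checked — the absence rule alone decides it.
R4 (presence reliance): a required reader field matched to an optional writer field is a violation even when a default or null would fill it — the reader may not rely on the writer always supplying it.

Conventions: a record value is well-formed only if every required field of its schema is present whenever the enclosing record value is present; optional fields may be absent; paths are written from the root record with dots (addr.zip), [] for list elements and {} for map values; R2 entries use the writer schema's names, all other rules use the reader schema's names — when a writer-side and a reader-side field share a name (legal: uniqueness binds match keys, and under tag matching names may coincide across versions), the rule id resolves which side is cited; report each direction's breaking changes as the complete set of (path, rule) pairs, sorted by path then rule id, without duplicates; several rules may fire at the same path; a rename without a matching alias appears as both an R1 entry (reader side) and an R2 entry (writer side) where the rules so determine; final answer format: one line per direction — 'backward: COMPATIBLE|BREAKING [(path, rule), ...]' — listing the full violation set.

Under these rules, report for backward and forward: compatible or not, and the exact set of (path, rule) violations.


arrows below run writer -> reader for Event
backward for Event (reader v2, writer v1):
  int32 -> int32, writer optional: quantity aligns to quantity
  primary: no writer-side match
  nickname: no writer-side match
  float32 -> float64, writer optional: height aligns to height
  leftover writer field: tags
  leftover writer field: nickname
  R2 fires at nickname
  R1 fires at primary
  R1 fires at quantity
  R4 fires at quantity
  R2 fires at tags
  => backward verdict for Event: BREAKING, 5 violation(s)
forward for Event (reader v1, writer v2):
  tags: no writer-side match
  int32 -> int32, writer required: quantity aligns to quantity
  nickname: no writer-side match
  float64 -> float32, writer optional: height aligns to height
  leftover writer field: primary
  leftover writer field: nickname
  R3 fires at height
  R2 fires at nickname
  R2 fires at primary
  R1 fires at tags
  => forward verdict for Event: BREAKING, 4 violation(s)

backward: BREAKING [(nickname, R2), (primary, R1), (quantity, R1), (quantity, R4), (tags, R2)]; forward: BREAKING [(height, R3), (nickname, R2), (primary, R2), (tags, R1)]


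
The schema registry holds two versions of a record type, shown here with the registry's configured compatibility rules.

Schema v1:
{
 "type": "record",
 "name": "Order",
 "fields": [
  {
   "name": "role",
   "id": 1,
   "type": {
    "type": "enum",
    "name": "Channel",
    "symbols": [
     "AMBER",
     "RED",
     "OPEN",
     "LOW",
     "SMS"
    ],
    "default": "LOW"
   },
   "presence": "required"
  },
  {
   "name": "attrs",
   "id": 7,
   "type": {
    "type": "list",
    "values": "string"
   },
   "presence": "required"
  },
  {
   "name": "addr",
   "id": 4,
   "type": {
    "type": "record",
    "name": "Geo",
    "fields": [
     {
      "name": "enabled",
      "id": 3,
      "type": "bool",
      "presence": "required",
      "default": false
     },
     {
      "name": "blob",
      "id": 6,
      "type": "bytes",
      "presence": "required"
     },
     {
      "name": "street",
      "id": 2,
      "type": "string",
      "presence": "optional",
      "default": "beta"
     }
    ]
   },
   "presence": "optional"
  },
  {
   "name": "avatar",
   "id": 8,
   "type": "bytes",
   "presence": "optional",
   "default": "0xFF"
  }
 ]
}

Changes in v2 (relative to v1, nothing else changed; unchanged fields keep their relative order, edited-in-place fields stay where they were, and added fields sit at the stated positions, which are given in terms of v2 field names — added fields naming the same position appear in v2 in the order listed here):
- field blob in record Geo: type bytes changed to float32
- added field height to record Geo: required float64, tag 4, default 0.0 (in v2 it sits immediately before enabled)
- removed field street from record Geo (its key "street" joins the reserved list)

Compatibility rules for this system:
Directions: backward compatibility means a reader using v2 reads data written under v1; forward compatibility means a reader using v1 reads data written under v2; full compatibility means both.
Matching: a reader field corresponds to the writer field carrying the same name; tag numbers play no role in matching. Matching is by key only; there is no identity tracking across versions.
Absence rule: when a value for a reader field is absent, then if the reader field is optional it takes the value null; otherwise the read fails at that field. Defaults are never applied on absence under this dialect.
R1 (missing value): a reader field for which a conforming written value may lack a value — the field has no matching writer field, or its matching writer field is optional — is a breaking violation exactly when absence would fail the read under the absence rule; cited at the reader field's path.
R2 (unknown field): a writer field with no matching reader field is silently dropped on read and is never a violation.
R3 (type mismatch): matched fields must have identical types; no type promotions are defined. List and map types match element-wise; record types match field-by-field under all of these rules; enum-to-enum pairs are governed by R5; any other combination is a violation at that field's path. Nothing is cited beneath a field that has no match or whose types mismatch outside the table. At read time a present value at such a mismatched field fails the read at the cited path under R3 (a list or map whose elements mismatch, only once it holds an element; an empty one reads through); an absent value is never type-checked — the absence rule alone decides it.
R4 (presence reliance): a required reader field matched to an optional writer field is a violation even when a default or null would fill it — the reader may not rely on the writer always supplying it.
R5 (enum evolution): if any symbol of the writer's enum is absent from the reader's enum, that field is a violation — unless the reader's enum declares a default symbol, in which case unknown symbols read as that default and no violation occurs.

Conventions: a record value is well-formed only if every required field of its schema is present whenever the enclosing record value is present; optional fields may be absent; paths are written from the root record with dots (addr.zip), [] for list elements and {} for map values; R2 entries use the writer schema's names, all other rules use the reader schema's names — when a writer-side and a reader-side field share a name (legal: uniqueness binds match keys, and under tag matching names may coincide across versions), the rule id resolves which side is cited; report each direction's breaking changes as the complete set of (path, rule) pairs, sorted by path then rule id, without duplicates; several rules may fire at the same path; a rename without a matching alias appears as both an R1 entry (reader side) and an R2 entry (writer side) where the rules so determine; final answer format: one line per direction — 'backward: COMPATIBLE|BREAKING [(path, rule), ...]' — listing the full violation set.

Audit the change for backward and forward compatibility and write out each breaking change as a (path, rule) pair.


backward: BREAKING [(addr.blob, R3), (addr.height, R1)]; forward: BREAKING [(addr.blob, R3)]

the writer's type comes first in each Order pair
backward analysis of Order with v2 as reader and v1 as writer:
  role: Channel -> Channel, writer required; from role
  attrs: list<string> -> list<string>, writer required; from attrs
  addr: Geo -> Geo, writer optional; from addr
  avatar: bytes -> bytes, writer optional; from avatar
  no writer field matches reader addr.height
  addr.enabled: bool -> bool, writer required; from addr.enabled
  addr.blob: bytes -> float32, writer required; from addr.blob
  addr.street (writer side), unknown to reader
  R3 fires at addr.blob
  R1 fires at addr.height
  => backward: BREAKING (2)
forward analysis of Order with v1 as reader and v2 as writer:
  role: Channel -> Channel, writer required; from role
  attrs: list<string> -> list<string>, writer required; from attrs
  addr: Geo -> Geo, writer optional; from addr
  avatar: bytes -> bytes, writer optional; from avatar
  addr.enabled: bool -> bool, writer required; from addr.enabled
  addr.blob: float32 -> bytes, writer required; from addr.blob
  no writer field matches reader addr.street
  addr.height (writer side), unknown to reader
  R3 fires at addr.blob
  => forward: BREAKING (1)


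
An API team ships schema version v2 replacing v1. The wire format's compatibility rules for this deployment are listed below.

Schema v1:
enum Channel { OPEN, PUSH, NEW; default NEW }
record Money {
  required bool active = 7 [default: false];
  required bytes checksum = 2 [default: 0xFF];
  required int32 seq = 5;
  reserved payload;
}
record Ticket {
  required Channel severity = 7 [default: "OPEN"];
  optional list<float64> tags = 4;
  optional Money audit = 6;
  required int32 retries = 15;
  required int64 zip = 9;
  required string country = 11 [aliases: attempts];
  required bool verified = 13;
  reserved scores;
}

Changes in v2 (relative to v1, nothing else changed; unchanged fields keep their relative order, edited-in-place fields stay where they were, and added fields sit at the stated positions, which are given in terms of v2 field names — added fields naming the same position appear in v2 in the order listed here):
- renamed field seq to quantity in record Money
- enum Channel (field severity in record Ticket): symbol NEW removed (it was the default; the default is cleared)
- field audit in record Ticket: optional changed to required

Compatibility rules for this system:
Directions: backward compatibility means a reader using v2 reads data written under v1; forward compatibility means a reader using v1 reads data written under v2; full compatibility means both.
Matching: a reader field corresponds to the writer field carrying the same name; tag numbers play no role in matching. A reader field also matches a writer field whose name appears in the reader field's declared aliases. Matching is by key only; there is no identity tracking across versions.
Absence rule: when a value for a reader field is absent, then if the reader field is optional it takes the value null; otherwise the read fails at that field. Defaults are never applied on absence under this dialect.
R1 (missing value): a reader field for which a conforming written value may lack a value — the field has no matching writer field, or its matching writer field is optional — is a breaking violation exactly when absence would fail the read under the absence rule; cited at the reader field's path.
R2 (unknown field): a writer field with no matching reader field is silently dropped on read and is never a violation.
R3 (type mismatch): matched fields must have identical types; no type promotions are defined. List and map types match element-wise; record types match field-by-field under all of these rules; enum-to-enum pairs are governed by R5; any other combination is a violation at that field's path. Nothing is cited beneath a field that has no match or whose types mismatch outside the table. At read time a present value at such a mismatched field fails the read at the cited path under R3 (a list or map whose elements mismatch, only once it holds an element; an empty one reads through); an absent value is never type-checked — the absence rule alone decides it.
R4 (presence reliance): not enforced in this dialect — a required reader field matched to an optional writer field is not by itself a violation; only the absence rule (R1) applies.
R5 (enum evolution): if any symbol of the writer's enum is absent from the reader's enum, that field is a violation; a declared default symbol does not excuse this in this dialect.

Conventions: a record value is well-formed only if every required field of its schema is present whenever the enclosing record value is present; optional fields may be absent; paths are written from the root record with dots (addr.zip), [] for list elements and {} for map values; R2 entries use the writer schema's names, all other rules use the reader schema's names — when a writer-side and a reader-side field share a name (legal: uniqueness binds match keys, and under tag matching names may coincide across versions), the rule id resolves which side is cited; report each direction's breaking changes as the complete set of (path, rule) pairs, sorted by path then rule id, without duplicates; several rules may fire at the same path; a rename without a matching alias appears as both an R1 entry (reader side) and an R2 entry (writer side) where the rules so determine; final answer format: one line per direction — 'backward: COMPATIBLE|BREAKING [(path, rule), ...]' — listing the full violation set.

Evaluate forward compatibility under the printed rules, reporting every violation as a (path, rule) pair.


forward: BREAKING [(audit.seq, R1)]

in Ticket below, arrows point writer -> reader
forward on Ticket — v1 reading data written by v2:
  Channel -> Channel, writer required: severity aligns to severity
  list<float64> -> list<float64>, writer optional: tags aligns to tags
  Money -> Money, writer required: audit aligns to audit
  int32 -> int32, writer required: retries aligns to retries
  int64 -> int64, writer required: zip aligns to zip
  string -> string, writer required: country aligns to country
  bool -> bool, writer required: verified aligns to verified
  bool -> bool, writer required: audit.active aligns to audit.active
  bytes -> bytes, writer required: audit.checksum aligns to audit.checksum
  audit.seq has no writer counterpart
  writer field audit.quantity has no reader counterpart
  breaking: (audit.seq, R1)
  forward on Ticket therefore BREAKING (1)
the other Ticket changes do not affect what is asked:
  enum Channel (field severity in record Ticket): symbol NEW removed (it was the default; the default is cleared) -> fires only in the backward direction of Ticket, which is not asked here
  field audit in record Ticket: optional changed to required -> fires only in the backward direction of Ticket, which is not asked here


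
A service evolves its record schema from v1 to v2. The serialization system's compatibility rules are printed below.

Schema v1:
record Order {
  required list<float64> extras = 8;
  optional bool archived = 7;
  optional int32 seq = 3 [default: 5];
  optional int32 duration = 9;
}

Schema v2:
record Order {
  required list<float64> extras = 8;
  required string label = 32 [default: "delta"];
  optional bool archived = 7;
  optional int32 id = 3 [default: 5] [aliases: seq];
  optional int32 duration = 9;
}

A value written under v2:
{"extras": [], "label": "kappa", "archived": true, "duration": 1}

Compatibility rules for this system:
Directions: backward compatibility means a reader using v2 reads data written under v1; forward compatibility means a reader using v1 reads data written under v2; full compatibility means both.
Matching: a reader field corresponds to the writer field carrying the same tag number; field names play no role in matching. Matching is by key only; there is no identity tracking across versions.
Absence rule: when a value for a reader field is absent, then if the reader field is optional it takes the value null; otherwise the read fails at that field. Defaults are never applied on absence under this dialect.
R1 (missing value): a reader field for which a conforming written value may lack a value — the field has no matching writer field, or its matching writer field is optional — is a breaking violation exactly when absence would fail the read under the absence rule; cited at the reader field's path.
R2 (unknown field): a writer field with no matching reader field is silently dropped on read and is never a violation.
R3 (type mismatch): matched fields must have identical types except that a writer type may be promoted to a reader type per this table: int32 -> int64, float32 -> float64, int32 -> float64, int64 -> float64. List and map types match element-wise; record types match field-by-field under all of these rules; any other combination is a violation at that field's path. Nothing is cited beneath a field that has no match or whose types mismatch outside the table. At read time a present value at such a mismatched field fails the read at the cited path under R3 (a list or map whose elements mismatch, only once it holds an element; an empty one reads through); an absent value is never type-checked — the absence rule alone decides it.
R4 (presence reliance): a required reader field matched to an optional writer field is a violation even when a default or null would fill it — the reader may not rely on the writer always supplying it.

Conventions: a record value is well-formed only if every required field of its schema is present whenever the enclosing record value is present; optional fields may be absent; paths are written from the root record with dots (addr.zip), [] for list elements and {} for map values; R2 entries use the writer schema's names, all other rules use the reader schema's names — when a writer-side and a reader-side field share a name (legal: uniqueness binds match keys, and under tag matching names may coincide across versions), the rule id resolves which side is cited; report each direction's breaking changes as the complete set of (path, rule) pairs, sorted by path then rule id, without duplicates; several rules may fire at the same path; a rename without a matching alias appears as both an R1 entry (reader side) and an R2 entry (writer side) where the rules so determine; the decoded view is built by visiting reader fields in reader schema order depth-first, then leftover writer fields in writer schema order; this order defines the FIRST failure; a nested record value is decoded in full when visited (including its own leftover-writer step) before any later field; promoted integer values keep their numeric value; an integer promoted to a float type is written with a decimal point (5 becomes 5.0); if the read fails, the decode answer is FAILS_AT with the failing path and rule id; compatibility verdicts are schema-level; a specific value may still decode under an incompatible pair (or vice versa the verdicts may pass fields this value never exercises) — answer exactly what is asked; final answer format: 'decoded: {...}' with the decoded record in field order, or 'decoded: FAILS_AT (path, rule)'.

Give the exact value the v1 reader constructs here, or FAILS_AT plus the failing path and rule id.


decoded: {"extras": [], "archived": true, "seq": null, "duration": 1}

the writer's type comes first in each Order pair
decoding the Order value with the v1 reader:
  extras := []
  archived := true
  seq := null (not supplied -> null)
  duration := 1
  writer label: unmatched, discarded
  => decoded: {"extras": [], "archived": true, "seq": null, "duration": 1}
ruling out the remaining Order differences:
  added field label to record Order: required string, tag 32, default "delta" (in v2 it sits immediately before archived) -> shifts the Order verdicts, not this decode
  renamed field seq to id in record Order (alias seq declared on the renamed field) -> inert under this dialect — no rule fires on Order and the result does not move
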